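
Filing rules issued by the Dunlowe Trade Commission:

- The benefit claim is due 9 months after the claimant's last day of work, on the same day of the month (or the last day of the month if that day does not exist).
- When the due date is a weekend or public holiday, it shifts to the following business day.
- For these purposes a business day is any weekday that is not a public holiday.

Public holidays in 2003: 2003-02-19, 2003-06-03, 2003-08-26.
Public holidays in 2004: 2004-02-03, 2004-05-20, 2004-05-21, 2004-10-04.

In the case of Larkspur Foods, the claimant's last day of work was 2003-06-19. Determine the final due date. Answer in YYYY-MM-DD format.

9 months from 2003-06-19 is 2004-03-19.
Since 2004-03-19 is a Friday and not a holiday, the date is unchanged.
Final deadline: 2004-03-19.

2004-03-19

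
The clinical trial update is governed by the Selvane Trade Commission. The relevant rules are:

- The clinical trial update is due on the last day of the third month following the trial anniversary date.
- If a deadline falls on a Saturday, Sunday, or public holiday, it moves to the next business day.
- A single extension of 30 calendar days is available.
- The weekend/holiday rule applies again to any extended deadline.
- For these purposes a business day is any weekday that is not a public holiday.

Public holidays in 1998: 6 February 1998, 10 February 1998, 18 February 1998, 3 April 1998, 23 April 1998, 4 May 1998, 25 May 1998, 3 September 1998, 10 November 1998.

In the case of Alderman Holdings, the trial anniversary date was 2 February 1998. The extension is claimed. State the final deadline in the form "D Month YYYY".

1 July 1998

3 months after 2 February 1998 falls in May 1998; the last day of that month is 31 May 1998.
Because 31 May 1998 is a Sunday, the deadline becomes 1 June 1998 (Monday).
The 30-calendar-day extension moves the deadline from 1 June 1998 to 1 July 1998.
Since 1 July 1998 is a Wednesday and not a holiday, the date is unchanged.
The final due date is 1 July 1998.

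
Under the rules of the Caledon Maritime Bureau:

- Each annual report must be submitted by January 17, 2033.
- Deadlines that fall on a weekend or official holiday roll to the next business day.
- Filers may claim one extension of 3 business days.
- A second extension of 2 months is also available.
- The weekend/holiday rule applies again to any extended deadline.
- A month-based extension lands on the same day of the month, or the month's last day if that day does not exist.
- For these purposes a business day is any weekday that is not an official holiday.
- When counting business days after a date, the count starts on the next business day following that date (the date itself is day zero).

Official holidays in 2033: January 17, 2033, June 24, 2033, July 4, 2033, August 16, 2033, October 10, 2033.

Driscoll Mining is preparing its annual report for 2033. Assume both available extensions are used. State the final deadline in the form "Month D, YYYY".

Start from the fixed due date, January 17, 2033.
January 17, 2033 is a listed holiday; the next business day is January 18, 2033 (Tuesday).
Applying the 3-business-day extension: 3 business days after January 18, 2033 is January 21, 2033.
January 21, 2033 (Friday) is already a business day.
The 2 months extension carries January 21, 2033 to March 21, 2033.
March 21, 2033 is a Monday and not a listed holiday, so it stands.
Final deadline: March 21, 2033.

March 21, 2033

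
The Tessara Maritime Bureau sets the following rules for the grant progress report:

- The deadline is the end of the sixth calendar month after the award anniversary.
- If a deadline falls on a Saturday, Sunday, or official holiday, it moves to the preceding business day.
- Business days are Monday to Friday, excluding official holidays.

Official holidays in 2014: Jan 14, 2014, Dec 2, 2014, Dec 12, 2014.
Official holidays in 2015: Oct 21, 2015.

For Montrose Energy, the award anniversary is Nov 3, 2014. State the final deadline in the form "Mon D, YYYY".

6 months after Nov 3, 2014 falls in May 2015; the last day of that month is May 31, 2015.
May 31, 2015 falls on a Sunday. Rolling to the preceding business day gives May 29, 2015, a Friday.
Final deadline: May 29, 2015.

May 29, 2015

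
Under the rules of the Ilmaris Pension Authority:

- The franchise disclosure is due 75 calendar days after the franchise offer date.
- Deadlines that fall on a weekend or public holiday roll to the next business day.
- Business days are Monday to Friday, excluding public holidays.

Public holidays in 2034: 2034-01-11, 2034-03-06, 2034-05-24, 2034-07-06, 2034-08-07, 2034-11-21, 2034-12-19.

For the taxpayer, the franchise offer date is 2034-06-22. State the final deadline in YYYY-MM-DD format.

2034-09-05

Adding 75 calendar days to 2034-06-22 gives 2034-09-05.
2034-09-05 is a Tuesday and not a listed holiday, so it stands.
The final due date is 2034-09-05.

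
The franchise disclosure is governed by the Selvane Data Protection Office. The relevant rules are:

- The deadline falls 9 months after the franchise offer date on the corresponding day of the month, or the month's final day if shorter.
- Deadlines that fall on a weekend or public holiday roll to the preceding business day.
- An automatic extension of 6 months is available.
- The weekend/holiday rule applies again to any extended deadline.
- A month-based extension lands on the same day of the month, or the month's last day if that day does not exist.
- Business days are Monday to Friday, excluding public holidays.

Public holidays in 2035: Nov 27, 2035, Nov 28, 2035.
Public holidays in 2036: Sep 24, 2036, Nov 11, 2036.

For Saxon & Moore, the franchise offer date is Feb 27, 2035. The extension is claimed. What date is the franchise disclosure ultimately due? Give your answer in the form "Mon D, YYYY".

May 26, 2036

9 months after Feb 27, 2035, on the same day of the month, is Nov 27, 2035.
Because Nov 27, 2035 is a listed holiday, the deadline becomes Nov 26, 2035 (Monday).
The 6 months extension carries Nov 26, 2035 to May 26, 2036.
May 26, 2036 is a Monday and not a listed holiday, so it stands.
So the filing is due May 26, 2036.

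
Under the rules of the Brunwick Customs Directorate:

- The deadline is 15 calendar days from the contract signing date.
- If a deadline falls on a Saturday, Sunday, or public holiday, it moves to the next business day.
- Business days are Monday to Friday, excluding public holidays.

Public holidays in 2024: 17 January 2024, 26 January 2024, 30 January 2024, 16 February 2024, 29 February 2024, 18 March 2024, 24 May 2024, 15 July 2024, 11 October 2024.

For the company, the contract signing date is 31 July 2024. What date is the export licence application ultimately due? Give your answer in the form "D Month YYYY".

Trigger date 31 July 2024 + 15 calendar days = 15 August 2024.
15 August 2024 falls on a Thursday, which is a business day, so no adjustment is needed.
The final due date is 15 August 2024.

15 August 2024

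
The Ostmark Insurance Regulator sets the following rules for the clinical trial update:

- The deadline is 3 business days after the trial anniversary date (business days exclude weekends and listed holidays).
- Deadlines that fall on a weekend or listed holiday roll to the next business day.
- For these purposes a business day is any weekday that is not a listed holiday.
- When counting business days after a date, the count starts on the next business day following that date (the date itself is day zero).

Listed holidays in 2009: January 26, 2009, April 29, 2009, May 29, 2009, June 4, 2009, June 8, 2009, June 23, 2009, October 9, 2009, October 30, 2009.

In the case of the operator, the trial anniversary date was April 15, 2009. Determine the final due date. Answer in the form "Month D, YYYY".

3 business days after April 15, 2009, excluding weekends and holidays, is April 20, 2009.
April 20, 2009 is a Monday and not a listed holiday, so it stands.
The final due date is April 20, 2009.

April 20, 2009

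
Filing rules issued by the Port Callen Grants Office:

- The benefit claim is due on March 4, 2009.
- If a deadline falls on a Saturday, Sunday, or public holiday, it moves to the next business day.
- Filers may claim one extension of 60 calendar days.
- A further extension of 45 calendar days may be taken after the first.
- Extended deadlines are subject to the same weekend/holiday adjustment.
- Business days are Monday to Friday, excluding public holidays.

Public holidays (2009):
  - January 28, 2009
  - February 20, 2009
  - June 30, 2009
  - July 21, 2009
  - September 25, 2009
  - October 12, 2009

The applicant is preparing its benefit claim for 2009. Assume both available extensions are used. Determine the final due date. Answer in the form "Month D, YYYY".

June 18, 2009

The stated deadline is March 4, 2009.
Since March 4, 2009 is a Wednesday and not a holiday, the date is unchanged.
Add the 60 calendar-day extension to March 4, 2009: May 3, 2009.
May 3, 2009 is a Sunday; the next business day is May 4, 2009 (Monday).
Add the 45 calendar-day extension to May 4, 2009: June 18, 2009.
June 18, 2009 (Thursday) is already a business day.
Deadline: June 18, 2009.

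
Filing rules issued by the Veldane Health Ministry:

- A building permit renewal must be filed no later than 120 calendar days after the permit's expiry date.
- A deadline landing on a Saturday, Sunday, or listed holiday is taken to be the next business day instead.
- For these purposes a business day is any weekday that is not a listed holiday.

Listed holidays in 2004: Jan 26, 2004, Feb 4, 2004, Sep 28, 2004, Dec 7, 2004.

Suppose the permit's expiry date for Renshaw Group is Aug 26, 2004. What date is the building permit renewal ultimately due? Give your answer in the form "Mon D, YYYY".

Adding 120 calendar days to Aug 26, 2004 gives Dec 24, 2004.
Dec 24, 2004 (Friday) is already a business day.
The final due date is Dec 24, 2004.

Dec 24, 2004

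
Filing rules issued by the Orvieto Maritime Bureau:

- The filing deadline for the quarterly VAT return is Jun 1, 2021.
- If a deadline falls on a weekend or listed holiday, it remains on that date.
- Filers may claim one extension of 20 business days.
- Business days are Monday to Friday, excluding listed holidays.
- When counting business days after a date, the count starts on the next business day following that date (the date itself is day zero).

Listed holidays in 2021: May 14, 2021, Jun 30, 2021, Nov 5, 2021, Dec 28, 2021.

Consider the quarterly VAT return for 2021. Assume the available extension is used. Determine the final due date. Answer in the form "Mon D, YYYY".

The statutory due date is Jun 1, 2021.
Jun 1, 2021 is a Tuesday; no weekend or holiday adjustment applies.
Applying the 20-business-day extension: 20 business days after Jun 1, 2021 is Jun 29, 2021.
No adjustment is made for weekends or holidays, so Jun 29, 2021 stands.
So the filing is due Jun 29, 2021.

Jun 29, 2021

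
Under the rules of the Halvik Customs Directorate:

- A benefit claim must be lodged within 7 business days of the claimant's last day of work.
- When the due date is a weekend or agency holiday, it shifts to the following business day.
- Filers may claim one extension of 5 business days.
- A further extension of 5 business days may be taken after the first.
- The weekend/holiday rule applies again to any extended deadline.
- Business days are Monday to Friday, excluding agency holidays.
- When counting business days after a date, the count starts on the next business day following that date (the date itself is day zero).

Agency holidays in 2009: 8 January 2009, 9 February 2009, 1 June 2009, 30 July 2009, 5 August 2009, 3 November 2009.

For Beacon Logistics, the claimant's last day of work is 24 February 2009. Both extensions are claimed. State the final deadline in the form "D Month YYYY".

19 March 2009

Starting the day after 24 February 2009 and counting 7 business days lands on 5 March 2009.
5 March 2009 is a Thursday and not a listed holiday, so it stands.
Counting 5 further business days from 5 March 2009 reaches 12 March 2009.
Since 12 March 2009 is a Thursday and not a holiday, the date is unchanged.
The 5-business-day extension runs from 12 March 2009 to 19 March 2009.
19 March 2009 is a Thursday and not a listed holiday, so it stands.
Final deadline: 19 March 2009.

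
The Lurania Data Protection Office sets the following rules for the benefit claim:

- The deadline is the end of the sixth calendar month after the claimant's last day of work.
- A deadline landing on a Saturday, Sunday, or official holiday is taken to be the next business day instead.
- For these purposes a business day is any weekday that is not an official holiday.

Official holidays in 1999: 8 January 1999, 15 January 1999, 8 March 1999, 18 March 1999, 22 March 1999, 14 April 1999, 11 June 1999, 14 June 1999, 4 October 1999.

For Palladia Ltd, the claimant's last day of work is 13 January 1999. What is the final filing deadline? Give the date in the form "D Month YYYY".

2 August 1999

6 months after 13 January 1999 falls in July 1999; the last day of that month is 31 July 1999.
31 July 1999 is a Saturday; the next business day is 2 August 1999 (Monday).
The final due date is 2 August 1999.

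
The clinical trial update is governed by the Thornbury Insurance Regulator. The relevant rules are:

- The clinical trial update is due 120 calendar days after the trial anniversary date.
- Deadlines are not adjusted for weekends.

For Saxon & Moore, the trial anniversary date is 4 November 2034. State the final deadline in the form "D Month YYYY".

4 March 2035

Adding 120 calendar days to 4 November 2034 gives 4 March 2035.
4 March 2035 is a Sunday; no weekend or holiday adjustment applies.
Final deadline: 4 March 2035.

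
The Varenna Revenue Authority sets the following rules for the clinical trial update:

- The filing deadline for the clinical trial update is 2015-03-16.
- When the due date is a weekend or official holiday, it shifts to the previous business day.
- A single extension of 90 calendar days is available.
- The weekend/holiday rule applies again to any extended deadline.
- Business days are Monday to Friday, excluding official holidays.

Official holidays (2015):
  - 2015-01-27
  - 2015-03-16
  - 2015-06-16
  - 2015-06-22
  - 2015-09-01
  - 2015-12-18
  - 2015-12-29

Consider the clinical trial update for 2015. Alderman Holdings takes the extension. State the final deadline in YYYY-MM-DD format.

The statutory due date is 2015-03-16.
2015-03-16 is a listed holiday; the preceding business day is 2015-03-13 (Friday).
With the 90-day extension, 2015-03-13 becomes 2015-06-11.
2015-06-11 is a Thursday and not a listed holiday, so it stands.
Final deadline: 2015-06-11.

2015-06-11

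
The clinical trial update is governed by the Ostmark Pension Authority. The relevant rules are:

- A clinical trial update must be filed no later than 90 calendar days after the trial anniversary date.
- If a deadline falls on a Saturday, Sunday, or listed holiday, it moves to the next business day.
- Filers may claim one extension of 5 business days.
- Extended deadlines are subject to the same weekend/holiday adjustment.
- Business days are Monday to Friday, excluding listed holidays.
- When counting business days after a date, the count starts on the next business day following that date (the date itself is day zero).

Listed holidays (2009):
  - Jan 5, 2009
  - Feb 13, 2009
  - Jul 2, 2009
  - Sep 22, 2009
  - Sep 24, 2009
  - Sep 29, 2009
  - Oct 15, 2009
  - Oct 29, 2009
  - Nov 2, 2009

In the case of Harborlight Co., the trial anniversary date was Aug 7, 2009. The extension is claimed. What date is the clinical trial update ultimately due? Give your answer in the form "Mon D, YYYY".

Nov 12, 2009

From Aug 7, 2009, 90 calendar days later is Nov 5, 2009.
Nov 5, 2009 falls on a Thursday, which is a business day, so no adjustment is needed.
Counting 5 further business days from Nov 5, 2009 reaches Nov 12, 2009.
Since Nov 12, 2009 is a Thursday and not a holiday, the date is unchanged.
So the filing is due Nov 12, 2009.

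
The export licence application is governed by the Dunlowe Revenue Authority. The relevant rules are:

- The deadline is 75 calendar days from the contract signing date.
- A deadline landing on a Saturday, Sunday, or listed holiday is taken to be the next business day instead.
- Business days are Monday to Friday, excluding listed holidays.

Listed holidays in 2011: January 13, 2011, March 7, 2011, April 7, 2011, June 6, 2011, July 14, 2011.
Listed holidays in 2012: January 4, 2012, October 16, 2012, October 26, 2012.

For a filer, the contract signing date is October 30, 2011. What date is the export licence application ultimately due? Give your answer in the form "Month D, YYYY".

Trigger date October 30, 2011 + 75 calendar days = January 13, 2012.
January 13, 2012 is a Friday and not a listed holiday, so it stands.
The final due date is January 13, 2012.

January 13, 2012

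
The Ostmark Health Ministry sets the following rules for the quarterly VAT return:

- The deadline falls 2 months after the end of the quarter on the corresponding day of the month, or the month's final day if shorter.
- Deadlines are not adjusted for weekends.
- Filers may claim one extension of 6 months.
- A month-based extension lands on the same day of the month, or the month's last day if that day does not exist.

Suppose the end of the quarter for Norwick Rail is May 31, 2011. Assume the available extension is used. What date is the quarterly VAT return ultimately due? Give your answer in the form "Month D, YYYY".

2 months after May 31, 2011, on the same day of the month, is July 31, 2011.
No adjustment is made for weekends or holidays, so July 31, 2011 stands.
Applying the 6 months extension: 6 months after July 31, 2011 is January 31, 2012.
January 31, 2012 falls on a Tuesday. The rules make no weekend/holiday allowance, so it remains January 31, 2012.
Deadline: January 31, 2012.

January 31, 2012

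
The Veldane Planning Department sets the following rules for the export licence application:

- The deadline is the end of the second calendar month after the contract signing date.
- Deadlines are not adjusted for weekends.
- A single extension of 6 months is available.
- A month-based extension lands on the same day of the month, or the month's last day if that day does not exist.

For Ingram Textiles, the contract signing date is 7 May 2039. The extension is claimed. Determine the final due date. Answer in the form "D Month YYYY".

The second month after 7 May 2039 is July 2039, whose last day is 31 July 2039.
31 July 2039 is a Sunday; no weekend or holiday adjustment applies.
Applying the 6 months extension: 6 months after 31 July 2039 is 31 January 2040.
31 January 2040 is a Tuesday; no weekend or holiday adjustment applies.
So the filing is due 31 January 2040.

31 January 2040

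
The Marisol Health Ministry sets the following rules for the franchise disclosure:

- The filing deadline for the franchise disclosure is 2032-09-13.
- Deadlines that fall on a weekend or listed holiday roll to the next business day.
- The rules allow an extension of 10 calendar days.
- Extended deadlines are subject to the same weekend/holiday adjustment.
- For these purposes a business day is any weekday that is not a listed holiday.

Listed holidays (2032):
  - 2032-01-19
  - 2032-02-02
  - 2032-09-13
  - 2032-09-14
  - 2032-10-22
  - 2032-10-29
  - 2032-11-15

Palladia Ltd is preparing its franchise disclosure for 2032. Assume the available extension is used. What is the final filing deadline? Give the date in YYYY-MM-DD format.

2032-09-27

Start from the fixed due date, 2032-09-13.
2032-09-13 is a listed holiday, so it moves to the next business day, 2032-09-15 (Wednesday).
Applying the 10-calendar-day extension: 2032-09-15 + 10 days = 2032-09-25.
2032-09-25 falls on a Saturday. Rolling to the next business day gives 2032-09-27, a Monday.
The final due date is 2032-09-27.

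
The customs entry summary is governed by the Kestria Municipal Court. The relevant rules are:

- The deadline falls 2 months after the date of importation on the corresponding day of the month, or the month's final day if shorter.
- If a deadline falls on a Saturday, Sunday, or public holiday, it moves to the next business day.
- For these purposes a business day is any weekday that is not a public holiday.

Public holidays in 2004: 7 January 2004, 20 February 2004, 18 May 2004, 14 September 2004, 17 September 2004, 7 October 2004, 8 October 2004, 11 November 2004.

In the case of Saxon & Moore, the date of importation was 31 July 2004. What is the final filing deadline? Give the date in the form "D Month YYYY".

Moving 2 months forward from 31 July 2004 on the corresponding day gives 30 September 2004 (day 31 does not exist in September, so the month's last day is used).
Since 30 September 2004 is a Thursday and not a holiday, the date is unchanged.
Deadline: 30 September 2004.

30 September 2004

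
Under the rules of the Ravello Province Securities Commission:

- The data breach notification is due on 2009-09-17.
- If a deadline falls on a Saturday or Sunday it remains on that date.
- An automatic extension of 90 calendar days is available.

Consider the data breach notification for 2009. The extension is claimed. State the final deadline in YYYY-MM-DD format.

2009-12-16

Start from the fixed due date, 2009-09-17.
2009-09-17 is a Thursday; no weekend or holiday adjustment applies.
Applying the 90-calendar-day extension: 2009-09-17 + 90 days = 2009-12-16.
No adjustment is made for weekends or holidays, so 2009-12-16 stands.
So the filing is due 2009-12-16.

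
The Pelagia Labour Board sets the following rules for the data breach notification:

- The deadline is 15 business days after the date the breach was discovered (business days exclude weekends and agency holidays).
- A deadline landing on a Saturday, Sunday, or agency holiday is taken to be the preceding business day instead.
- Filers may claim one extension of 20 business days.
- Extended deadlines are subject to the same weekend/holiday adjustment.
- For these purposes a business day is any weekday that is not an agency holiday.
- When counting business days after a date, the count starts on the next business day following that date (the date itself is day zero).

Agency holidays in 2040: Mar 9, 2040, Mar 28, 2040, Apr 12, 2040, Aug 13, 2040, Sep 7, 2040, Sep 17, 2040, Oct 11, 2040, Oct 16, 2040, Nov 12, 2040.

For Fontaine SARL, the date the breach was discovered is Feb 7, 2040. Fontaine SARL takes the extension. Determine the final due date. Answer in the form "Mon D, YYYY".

Mar 29, 2040

Counting 15 business days after Feb 7, 2040 (skipping weekends and listed holidays) reaches Feb 28, 2040.
Feb 28, 2040 falls on a Tuesday, which is a business day, so no adjustment is needed.
The 20-business-day extension runs from Feb 28, 2040 to Mar 29, 2040.
Mar 29, 2040 is a Thursday and not a listed holiday, so it stands.
Deadline: Mar 29, 2040.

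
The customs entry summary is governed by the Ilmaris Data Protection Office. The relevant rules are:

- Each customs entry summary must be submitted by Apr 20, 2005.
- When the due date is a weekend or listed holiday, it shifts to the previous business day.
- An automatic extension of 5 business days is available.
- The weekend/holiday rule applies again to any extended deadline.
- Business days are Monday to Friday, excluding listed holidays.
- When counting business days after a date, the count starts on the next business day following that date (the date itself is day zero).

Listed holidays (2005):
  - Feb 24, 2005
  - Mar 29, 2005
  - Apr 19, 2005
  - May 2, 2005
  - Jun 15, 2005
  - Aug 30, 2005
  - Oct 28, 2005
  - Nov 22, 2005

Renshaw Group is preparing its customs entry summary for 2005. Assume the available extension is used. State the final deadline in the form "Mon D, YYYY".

The statutory due date is Apr 20, 2005.
Apr 20, 2005 falls on a Wednesday, which is a business day, so no adjustment is needed.
Counting 5 further business days from Apr 20, 2005 reaches Apr 27, 2005.
Since Apr 27, 2005 is a Wednesday and not a holiday, the date is unchanged.
So the filing is due Apr 27, 2005.

Apr 27, 2005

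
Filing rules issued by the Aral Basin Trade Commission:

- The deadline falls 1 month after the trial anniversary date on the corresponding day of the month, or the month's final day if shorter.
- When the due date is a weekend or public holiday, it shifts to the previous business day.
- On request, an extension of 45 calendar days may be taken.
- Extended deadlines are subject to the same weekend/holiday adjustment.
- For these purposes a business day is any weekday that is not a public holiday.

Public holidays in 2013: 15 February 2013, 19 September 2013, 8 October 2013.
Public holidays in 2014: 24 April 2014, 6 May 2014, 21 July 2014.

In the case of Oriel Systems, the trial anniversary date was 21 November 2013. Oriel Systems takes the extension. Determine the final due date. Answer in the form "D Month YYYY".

3 February 2014

1 month from 21 November 2013 is 21 December 2013.
21 December 2013 is a Saturday; the preceding business day is 20 December 2013 (Friday).
With the 45-day extension, 20 December 2013 becomes 3 February 2014.
3 February 2014 (Monday) is already a business day.
So the filing is due 3 February 2014.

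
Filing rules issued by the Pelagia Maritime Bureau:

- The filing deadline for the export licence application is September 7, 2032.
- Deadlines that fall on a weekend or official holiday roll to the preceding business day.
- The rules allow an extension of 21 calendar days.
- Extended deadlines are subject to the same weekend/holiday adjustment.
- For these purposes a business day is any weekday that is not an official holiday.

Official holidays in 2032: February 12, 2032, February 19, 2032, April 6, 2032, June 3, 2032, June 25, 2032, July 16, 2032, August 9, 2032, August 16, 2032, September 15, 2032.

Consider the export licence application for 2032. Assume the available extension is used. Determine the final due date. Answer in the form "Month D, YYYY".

September 28, 2032

The statutory due date is September 7, 2032.
Since September 7, 2032 is a Tuesday and not a holiday, the date is unchanged.
Add the 21 calendar-day extension to September 7, 2032: September 28, 2032.
September 28, 2032 falls on a Tuesday, which is a business day, so no adjustment is needed.
Deadline: September 28, 2032.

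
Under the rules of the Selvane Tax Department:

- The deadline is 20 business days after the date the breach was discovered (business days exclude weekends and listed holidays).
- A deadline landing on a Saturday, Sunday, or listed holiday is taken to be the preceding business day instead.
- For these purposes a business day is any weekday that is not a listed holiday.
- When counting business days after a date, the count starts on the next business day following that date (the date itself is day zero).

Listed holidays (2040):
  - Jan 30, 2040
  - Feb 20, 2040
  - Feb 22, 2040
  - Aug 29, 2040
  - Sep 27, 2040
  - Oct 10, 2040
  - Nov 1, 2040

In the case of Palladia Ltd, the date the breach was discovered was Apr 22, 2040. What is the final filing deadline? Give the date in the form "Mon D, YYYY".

20 business days after Apr 22, 2040, excluding weekends and holidays, is May 18, 2040.
May 18, 2040 (Friday) is already a business day.
Deadline: May 18, 2040.

May 18, 2040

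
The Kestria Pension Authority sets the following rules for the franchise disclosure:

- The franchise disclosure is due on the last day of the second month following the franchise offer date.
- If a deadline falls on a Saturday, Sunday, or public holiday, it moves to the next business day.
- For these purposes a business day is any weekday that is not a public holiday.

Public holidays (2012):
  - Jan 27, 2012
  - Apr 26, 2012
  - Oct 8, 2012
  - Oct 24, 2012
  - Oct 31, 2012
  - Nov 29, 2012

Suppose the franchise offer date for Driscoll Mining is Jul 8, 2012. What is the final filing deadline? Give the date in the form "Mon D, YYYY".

Oct 1, 2012

The second month after Jul 8, 2012 is September 2012, whose last day is Sep 30, 2012.
Sep 30, 2012 is a Sunday; the next business day is Oct 1, 2012 (Monday).
So the filing is due Oct 1, 2012.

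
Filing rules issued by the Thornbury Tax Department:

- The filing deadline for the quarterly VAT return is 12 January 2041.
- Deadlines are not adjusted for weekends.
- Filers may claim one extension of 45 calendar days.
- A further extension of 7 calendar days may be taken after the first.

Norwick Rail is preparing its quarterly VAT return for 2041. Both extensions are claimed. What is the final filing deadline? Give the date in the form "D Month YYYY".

5 March 2041

The statutory due date is 12 January 2041.
12 January 2041 is a Saturday; no weekend or holiday adjustment applies.
The 45-calendar-day extension moves the deadline from 12 January 2041 to 26 February 2041.
No adjustment is made for weekends or holidays, so 26 February 2041 stands.
Add the 7 calendar-day extension to 26 February 2041: 5 March 2041.
5 March 2041 falls on a Tuesday. The rules make no weekend/holiday allowance, so it remains 5 March 2041.
Deadline: 5 March 2041.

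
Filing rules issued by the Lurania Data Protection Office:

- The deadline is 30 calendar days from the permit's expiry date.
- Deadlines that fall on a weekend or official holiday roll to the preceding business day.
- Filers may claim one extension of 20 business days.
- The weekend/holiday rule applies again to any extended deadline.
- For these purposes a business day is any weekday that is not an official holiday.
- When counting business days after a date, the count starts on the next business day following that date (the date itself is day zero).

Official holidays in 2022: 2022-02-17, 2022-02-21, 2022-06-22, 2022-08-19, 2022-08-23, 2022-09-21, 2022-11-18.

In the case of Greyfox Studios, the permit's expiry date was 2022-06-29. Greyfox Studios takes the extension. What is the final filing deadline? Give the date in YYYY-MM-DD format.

2022-08-30

From 2022-06-29, 30 calendar days later is 2022-07-29.
2022-07-29 is a Friday and not a listed holiday, so it stands.
The 20-business-day extension runs from 2022-07-29 to 2022-08-30.
2022-08-30 falls on a Tuesday, which is a business day, so no adjustment is needed.
The final due date is 2022-08-30.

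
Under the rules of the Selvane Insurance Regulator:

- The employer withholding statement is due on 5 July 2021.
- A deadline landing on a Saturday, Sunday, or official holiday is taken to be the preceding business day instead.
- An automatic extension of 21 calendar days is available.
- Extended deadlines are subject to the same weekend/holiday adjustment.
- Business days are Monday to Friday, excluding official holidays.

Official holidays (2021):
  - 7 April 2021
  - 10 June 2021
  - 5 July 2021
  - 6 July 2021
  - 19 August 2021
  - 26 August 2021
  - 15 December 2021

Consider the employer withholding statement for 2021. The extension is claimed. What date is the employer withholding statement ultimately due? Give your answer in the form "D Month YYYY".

23 July 2021

The stated deadline is 5 July 2021.
Because 5 July 2021 is a listed holiday, the deadline becomes 2 July 2021 (Friday).
Applying the 21-calendar-day extension: 2 July 2021 + 21 days = 23 July 2021.
23 July 2021 is a Friday and not a listed holiday, so it stands.
So the filing is due 23 July 2021.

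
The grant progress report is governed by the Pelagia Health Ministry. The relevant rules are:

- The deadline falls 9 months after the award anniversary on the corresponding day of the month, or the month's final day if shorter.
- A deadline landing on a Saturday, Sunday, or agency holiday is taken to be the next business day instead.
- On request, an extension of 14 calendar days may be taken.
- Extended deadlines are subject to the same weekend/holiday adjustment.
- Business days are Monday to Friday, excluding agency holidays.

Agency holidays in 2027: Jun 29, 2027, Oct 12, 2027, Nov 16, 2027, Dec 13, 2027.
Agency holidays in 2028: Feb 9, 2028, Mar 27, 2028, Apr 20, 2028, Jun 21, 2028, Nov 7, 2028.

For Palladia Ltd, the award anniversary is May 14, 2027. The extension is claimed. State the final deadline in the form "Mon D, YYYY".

Feb 28, 2028

9 months after May 14, 2027, on the same day of the month, is Feb 14, 2028.
Since Feb 14, 2028 is a Monday and not a holiday, the date is unchanged.
With the 14-day extension, Feb 14, 2028 becomes Feb 28, 2028.
Feb 28, 2028 is a Monday and not a listed holiday, so it stands.
Deadline: Feb 28, 2028.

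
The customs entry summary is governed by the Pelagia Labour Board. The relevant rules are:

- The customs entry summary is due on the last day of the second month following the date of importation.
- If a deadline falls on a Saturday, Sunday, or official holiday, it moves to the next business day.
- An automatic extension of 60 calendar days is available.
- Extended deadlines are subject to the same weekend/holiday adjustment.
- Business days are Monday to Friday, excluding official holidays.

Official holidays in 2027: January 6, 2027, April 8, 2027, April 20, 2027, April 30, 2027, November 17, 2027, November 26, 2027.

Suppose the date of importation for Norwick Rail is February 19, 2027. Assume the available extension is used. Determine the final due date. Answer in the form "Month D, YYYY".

July 2, 2027

2 months after February 19, 2027 falls in April 2027; the last day of that month is April 30, 2027.
April 30, 2027 falls on a listed holiday. Rolling to the next business day gives May 3, 2027, a Monday.
Add the 60 calendar-day extension to May 3, 2027: July 2, 2027.
July 2, 2027 falls on a Friday, which is a business day, so no adjustment is needed.
Final deadline: July 2, 2027.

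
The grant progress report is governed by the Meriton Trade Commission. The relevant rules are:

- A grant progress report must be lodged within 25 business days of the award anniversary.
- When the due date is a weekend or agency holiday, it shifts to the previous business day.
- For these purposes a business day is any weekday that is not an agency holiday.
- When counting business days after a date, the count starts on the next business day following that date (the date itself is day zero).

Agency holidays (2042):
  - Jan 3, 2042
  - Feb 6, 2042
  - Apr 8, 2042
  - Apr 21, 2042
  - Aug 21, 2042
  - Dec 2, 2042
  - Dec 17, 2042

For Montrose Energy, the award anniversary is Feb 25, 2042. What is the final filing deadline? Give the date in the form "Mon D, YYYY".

25 business days after Feb 25, 2042, excluding weekends and holidays, is Apr 1, 2042.
Apr 1, 2042 is a Tuesday and not a listed holiday, so it stands.
So the filing is due Apr 1, 2042.

Apr 1, 2042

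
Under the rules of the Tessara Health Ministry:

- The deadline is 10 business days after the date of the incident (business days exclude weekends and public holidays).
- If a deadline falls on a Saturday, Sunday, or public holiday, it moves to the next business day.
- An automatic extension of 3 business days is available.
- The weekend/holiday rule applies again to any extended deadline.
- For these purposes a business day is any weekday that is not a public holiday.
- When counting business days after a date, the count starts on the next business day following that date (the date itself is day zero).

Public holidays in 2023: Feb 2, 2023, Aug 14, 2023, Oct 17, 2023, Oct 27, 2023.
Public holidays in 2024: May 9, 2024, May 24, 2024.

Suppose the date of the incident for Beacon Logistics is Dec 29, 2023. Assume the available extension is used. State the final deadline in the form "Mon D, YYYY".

Jan 17, 2024

Counting 10 business days after Dec 29, 2023 (skipping weekends and listed holidays) reaches Jan 12, 2024.
Jan 12, 2024 falls on a Friday, which is a business day, so no adjustment is needed.
Applying the 3-business-day extension: 3 business days after Jan 12, 2024 is Jan 17, 2024.
Jan 17, 2024 is a Wednesday and not a listed holiday, so it stands.
Final deadline: Jan 17, 2024.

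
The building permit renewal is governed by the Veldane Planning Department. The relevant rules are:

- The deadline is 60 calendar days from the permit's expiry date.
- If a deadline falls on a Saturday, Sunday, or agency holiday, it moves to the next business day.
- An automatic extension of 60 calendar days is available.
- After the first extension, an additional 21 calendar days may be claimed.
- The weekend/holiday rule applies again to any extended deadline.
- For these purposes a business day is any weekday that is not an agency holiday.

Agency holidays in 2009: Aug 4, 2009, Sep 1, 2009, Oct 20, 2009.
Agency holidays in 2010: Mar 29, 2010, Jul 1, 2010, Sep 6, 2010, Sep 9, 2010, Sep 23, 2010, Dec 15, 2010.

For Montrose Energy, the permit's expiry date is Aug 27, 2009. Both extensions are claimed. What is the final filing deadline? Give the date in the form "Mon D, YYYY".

Jan 15, 2010

Trigger date Aug 27, 2009 + 60 calendar days = Oct 26, 2009.
Oct 26, 2009 falls on a Monday, which is a business day, so no adjustment is needed.
With the 60-day extension, Oct 26, 2009 becomes Dec 25, 2009.
Dec 25, 2009 falls on a Friday, which is a business day, so no adjustment is needed.
Applying the 21-calendar-day extension: Dec 25, 2009 + 21 days = Jan 15, 2010.
Jan 15, 2010 (Friday) is already a business day.
Final deadline: Jan 15, 2010.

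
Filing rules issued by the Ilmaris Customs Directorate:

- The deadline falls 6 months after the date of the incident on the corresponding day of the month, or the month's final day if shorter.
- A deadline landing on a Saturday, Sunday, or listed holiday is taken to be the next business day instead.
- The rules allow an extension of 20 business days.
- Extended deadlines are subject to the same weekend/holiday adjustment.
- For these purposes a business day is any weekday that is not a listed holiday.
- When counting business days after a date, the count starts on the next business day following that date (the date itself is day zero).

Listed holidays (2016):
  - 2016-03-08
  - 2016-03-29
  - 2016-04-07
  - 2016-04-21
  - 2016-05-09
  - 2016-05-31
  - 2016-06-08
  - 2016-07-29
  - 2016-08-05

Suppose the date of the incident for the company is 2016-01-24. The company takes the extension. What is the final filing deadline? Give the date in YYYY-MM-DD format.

2016-08-24

6 months after 2016-01-24, on the same day of the month, is 2016-07-24.
Because 2016-07-24 is a Sunday, the deadline becomes 2016-07-25 (Monday).
The 20-business-day extension runs from 2016-07-25 to 2016-08-24.
2016-08-24 is a Wednesday and not a listed holiday, so it stands.
Final deadline: 2016-08-24.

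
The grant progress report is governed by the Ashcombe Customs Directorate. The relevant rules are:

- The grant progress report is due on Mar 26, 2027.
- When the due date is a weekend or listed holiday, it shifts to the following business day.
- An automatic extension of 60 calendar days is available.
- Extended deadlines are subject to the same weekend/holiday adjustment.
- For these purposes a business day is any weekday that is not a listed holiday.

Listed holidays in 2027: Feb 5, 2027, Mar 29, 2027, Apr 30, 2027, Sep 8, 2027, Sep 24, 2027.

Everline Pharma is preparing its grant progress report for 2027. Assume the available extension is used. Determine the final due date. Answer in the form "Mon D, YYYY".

May 25, 2027

The stated deadline is Mar 26, 2027.
Mar 26, 2027 (Friday) is already a business day.
Add the 60 calendar-day extension to Mar 26, 2027: May 25, 2027.
Since May 25, 2027 is a Tuesday and not a holiday, the date is unchanged.
So the filing is due May 25, 2027.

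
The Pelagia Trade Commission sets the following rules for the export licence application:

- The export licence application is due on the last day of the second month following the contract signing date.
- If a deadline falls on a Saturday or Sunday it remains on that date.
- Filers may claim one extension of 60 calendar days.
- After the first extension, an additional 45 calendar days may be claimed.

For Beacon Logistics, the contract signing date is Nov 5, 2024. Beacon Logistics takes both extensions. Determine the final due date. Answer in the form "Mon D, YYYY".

2 months after Nov 5, 2024 falls in January 2025; the last day of that month is Jan 31, 2025.
No adjustment is made for weekends or holidays, so Jan 31, 2025 stands.
Applying the 60-calendar-day extension: Jan 31, 2025 + 60 days = Apr 1, 2025.
Apr 1, 2025 falls on a Tuesday. The rules make no weekend/holiday allowance, so it remains Apr 1, 2025.
With the 45-day extension, Apr 1, 2025 becomes May 16, 2025.
No adjustment is made for weekends or holidays, so May 16, 2025 stands.
So the filing is due May 16, 2025.

May 16, 2025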